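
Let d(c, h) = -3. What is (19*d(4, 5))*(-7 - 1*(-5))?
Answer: 114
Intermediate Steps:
(19*d(4, 5))*(-7 - 1*(-5)) = (19*(-3))*(-7 - 1*(-5)) = -57*(-7 + 5) = -57*(-2) = 114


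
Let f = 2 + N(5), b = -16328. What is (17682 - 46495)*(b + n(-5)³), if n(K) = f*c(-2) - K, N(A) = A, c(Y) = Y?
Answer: 491463341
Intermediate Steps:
f = 7 (f = 2 + 5 = 7)
n(K) = -14 - K (n(K) = 7*(-2) - K = -14 - K)
(17682 - 46495)*(b + n(-5)³) = (17682 - 46495)*(-16328 + (-14 - 1*(-5))³) = -28813*(-16328 + (-14 + 5)³) = -28813*(-16328 + (-9)³) = -28813*(-16328 - 729) = -28813*(-17057) = 491463341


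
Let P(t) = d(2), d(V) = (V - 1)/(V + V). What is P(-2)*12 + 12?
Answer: 15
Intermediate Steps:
d(V) = (-1 + V)/(2*V) (d(V) = (-1 + V)/((2*V)) = (-1 + V)*(1/(2*V)) = (-1 + V)/(2*V))
P(t) = ¼ (P(t) = (½)*(-1 + 2)/2 = (½)*(½)*1 = ¼)
P(-2)*12 + 12 = (¼)*12 + 12 = 3 + 12 = 15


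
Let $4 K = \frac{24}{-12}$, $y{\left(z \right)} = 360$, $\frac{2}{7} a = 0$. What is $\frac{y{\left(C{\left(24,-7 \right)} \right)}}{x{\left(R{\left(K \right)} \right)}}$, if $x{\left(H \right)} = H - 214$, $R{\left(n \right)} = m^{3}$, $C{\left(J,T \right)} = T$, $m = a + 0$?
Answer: $- \frac{180}{107} \approx -1.6822$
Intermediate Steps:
$a = 0$ ($a = \frac{7}{2} \cdot 0 = 0$)
$m = 0$ ($m = 0 + 0 = 0$)
$K = - \frac{1}{2}$ ($K = \frac{24 \frac{1}{-12}}{4} = \frac{24 \left(- \frac{1}{12}\right)}{4} = \frac{1}{4} \left(-2\right) = - \frac{1}{2} \approx -0.5$)
$R{\left(n \right)} = 0$ ($R{\left(n \right)} = 0^{3} = 0$)
$x{\left(H \right)} = -214 + H$
$\frac{y{\left(C{\left(24,-7 \right)} \right)}}{x{\left(R{\left(K \right)} \right)}} = \frac{360}{-214 + 0} = \frac{360}{-214} = 360 \left(- \frac{1}{214}\right) = - \frac{180}{107}$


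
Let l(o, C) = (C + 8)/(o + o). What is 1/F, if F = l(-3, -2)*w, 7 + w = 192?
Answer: -1/185 ≈ -0.0054054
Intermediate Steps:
w = 185 (w = -7 + 192 = 185)
l(o, C) = (8 + C)/(2*o) (l(o, C) = (8 + C)/((2*o)) = (8 + C)*(1/(2*o)) = (8 + C)/(2*o))
F = -185 (F = ((½)*(8 - 2)/(-3))*185 = ((½)*(-⅓)*6)*185 = -1*185 = -185)
1/F = 1/(-185) = -1/185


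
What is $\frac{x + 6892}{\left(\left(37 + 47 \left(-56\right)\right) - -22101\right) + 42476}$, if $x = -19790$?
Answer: $- \frac{6449}{30991} \approx -0.20809$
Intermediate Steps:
$\frac{x + 6892}{\left(\left(37 + 47 \left(-56\right)\right) - -22101\right) + 42476} = \frac{-19790 + 6892}{\left(\left(37 + 47 \left(-56\right)\right) - -22101\right) + 42476} = - \frac{12898}{\left(\left(37 - 2632\right) + 22101\right) + 42476} = - \frac{12898}{\left(-2595 + 22101\right) + 42476} = - \frac{12898}{19506 + 42476} = - \frac{12898}{61982} = \left(-12898\right) \frac{1}{61982} = - \frac{6449}{30991}$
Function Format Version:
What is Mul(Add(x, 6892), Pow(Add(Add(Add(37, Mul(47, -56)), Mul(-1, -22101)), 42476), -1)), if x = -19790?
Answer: Rational(-6449, 30991) ≈ -0.20809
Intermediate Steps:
Mul(Add(x, 6892), Pow(Add(Add(Add(37, Mul(47, -56)), Mul(-1, -22101)), 42476), -1)) = Mul(Add(-19790, 6892), Pow(Add(Add(Add(37, Mul(47, -56)), Mul(-1, -22101)), 42476), -1)) = Mul(-12898, Pow(Add(Add(Add(37, -2632), 22101), 42476), -1)) = Mul(-12898, Pow(Add(Add(-2595, 22101), 42476), -1)) = Mul(-12898, Pow(Add(19506, 42476), -1)) = Mul(-12898, Pow(61982, -1)) = Mul(-12898, Rational(1, 61982)) = Rational(-6449, 30991)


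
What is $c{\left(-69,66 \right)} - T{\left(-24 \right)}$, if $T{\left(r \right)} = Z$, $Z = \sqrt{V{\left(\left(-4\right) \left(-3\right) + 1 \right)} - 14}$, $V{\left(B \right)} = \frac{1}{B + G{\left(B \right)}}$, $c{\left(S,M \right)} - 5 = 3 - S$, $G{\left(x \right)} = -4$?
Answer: $77 - \frac{5 i \sqrt{5}}{3} \approx 77.0 - 3.7268 i$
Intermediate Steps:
$c{\left(S,M \right)} = 8 - S$ ($c{\left(S,M \right)} = 5 - \left(-3 + S\right) = 8 - S$)
$V{\left(B \right)} = \frac{1}{-4 + B}$ ($V{\left(B \right)} = \frac{1}{B - 4} = \frac{1}{-4 + B}$)
$Z = \frac{5 i \sqrt{5}}{3}$ ($Z = \sqrt{\frac{1}{-4 + \left(\left(-4\right) \left(-3\right) + 1\right)} - 14} = \sqrt{\frac{1}{-4 + \left(12 + 1\right)} - 14} = \sqrt{\frac{1}{-4 + 13} - 14} = \sqrt{\frac{1}{9} - 14} = \sqrt{- \frac{125}{9}} = \frac{5 i \sqrt{5}}{3} \approx 3.7268 i$)
$T{\left(r \right)} = \frac{5 i \sqrt{5}}{3}$
$c{\left(-69,66 \right)} - T{\left(-24 \right)} = \left(8 - -69\right) - \frac{5 i \sqrt{5}}{3} = \left(8 + 69\right) - \frac{5 i \sqrt{5}}{3} = 77 - \frac{5 i \sqrt{5}}{3}$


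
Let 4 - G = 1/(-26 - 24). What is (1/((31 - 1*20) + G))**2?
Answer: 2500/564001 ≈ 0.0044326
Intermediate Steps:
G = 201/50 (G = 4 - 1/(-26 - 24) = 4 - 1/(-50) = 4 - 1*(-1/50) = 4 + 1/50 = 201/50 ≈ 4.0200)
(1/((31 - 1*20) + G))**2 = (1/((31 - 1*20) + 201/50))**2 = (1/((31 - 20) + 201/50))**2 = (1/(11 + 201/50))**2 = (1/(751/50))**2 = (50/751)**2 = 2500/564001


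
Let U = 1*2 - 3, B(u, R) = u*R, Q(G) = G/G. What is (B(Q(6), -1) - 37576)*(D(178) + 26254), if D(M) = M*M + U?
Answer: -2177098649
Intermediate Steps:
Q(G) = 1
B(u, R) = R*u
U = -1 (U = 2 - 3 = -1)
D(M) = -1 + M² (D(M) = M*M - 1 = M² - 1 = -1 + M²)
(B(Q(6), -1) - 37576)*(D(178) + 26254) = (-1*1 - 37576)*((-1 + 178²) + 26254) = (-1 - 37576)*((-1 + 31684) + 26254) = -37577*(31683 + 26254) = -37577*57937 = -2177098649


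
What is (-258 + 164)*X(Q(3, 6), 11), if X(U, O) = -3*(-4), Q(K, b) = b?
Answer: -1128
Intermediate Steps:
X(U, O) = 12
(-258 + 164)*X(Q(3, 6), 11) = (-258 + 164)*12 = -94*12 = -1128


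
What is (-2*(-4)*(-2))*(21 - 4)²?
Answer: -4624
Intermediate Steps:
(-2*(-4)*(-2))*(21 - 4)² = (8*(-2))*17² = -16*289 = -4624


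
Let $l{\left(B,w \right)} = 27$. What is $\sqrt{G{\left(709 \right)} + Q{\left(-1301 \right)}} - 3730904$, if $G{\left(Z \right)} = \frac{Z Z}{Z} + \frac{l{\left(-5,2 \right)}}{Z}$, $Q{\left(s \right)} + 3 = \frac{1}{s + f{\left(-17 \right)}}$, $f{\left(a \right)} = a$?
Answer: $-3730904 + \frac{\sqrt{616525367218638}}{934462} \approx -3.7309 \cdot 10^{6}$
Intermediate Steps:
$Q{\left(s \right)} = -3 + \frac{1}{-17 + s}$ ($Q{\left(s \right)} = -3 + \frac{1}{s - 17} = -3 + \frac{1}{-17 + s}$)
$G{\left(Z \right)} = Z + \frac{27}{Z}$ ($G{\left(Z \right)} = \frac{Z Z}{Z} + \frac{27}{Z} = \frac{Z^{2}}{Z} + \frac{27}{Z} = Z + \frac{27}{Z}$)
$\sqrt{G{\left(709 \right)} + Q{\left(-1301 \right)}} - 3730904 = \sqrt{\left(709 + \frac{27}{709}\right) + \frac{52 - -3903}{-17 - 1301}} - 3730904 = \sqrt{\left(709 + 27 \cdot \frac{1}{709}\right) + \frac{52 + 3903}{-1318}} - 3730904 = \sqrt{\left(709 + \frac{27}{709}\right) - \frac{3955}{1318}} - 3730904 = \sqrt{\frac{502708}{709} - \frac{3955}{1318}} - 3730904 = \sqrt{\frac{659765049}{934462}} - 3730904 = \frac{\sqrt{616525367218638}}{934462} - 3730904 = -3730904 + \frac{\sqrt{616525367218638}}{934462}$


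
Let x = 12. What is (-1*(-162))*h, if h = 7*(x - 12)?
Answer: 0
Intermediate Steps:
h = 0 (h = 7*(12 - 12) = 7*0 = 0)
(-1*(-162))*h = -1*(-162)*0 = 162*0 = 0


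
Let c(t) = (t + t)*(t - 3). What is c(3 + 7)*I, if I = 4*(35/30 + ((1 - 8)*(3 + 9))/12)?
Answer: -9800/3 ≈ -3266.7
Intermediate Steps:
c(t) = 2*t*(-3 + t) (c(t) = (2*t)*(-3 + t) = 2*t*(-3 + t))
I = -70/3 (I = 4*(35*(1/30) - 7*12*(1/12)) = 4*(7/6 - 84*1/12) = 4*(7/6 - 7) = 4*(-35/6) = -70/3 ≈ -23.333)
c(3 + 7)*I = (2*(3 + 7)*(-3 + (3 + 7)))*(-70/3) = (2*10*(-3 + 10))*(-70/3) = (2*10*7)*(-70/3) = 140*(-70/3) = -9800/3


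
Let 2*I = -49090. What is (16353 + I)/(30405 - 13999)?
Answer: -4096/8203 ≈ -0.49933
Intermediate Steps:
I = -24545 (I = (1/2)*(-49090) = -24545)
(16353 + I)/(30405 - 13999) = (16353 - 24545)/(30405 - 13999) = -8192/16406 = -8192*1/16406 = -4096/8203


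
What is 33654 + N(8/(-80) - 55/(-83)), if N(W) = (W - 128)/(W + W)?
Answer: 31327063/934 ≈ 33541.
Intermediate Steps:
N(W) = (-128 + W)/(2*W) (N(W) = (-128 + W)/((2*W)) = (-128 + W)*(1/(2*W)) = (-128 + W)/(2*W))
33654 + N(8/(-80) - 55/(-83)) = 33654 + (-128 + (8/(-80) - 55/(-83)))/(2*(8/(-80) - 55/(-83))) = 33654 + (-128 + (8*(-1/80) - 55*(-1/83)))/(2*(8*(-1/80) - 55*(-1/83))) = 33654 + (-128 + (-⅒ + 55/83))/(2*(-⅒ + 55/83)) = 33654 + (-128 + 467/830)/(2*(467/830)) = 33654 + (½)*(830/467)*(-105773/830) = 33654 - 105773/934 = 31327063/934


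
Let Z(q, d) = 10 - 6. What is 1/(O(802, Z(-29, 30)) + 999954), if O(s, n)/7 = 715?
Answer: 1/1004959 ≈ 9.9507e-7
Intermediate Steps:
Z(q, d) = 4
O(s, n) = 5005 (O(s, n) = 7*715 = 5005)
1/(O(802, Z(-29, 30)) + 999954) = 1/(5005 + 999954) = 1/1004959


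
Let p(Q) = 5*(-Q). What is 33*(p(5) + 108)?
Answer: 2739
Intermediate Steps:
p(Q) = -5*Q
33*(p(5) + 108) = 33*(-5*5 + 108) = 33*(-25 + 108) = 33*83 = 2739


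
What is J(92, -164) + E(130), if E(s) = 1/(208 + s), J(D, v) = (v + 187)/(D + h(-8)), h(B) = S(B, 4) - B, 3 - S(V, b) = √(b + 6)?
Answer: 811321/3582462 + 23*√10/10599 ≈ 0.23333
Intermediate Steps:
S(V, b) = 3 - √(6 + b) (S(V, b) = 3 - √(b + 6) = 3 - √(6 + b))
h(B) = 3 - B - √10 (h(B) = (3 - √(6 + 4)) - B = (3 - √10) - B = 3 - B - √10)
J(D, v) = (187 + v)/(11 + D - √10) (J(D, v) = (v + 187)/(D + (3 - 1*(-8) - √10)) = (187 + v)/(D + (3 + 8 - √10)) = (187 + v)/(D + (11 - √10)) = (187 + v)/(11 + D - √10))
J(92, -164) + E(130) = (187 - 164)/(11 + 92 - √10) + 1/(208 + 130) = 23/(103 - √10) + 1/338 = 1/338 + 23/(103 - √10)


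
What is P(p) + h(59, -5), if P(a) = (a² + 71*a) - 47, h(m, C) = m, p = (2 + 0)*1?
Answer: 158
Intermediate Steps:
p = 2 (p = 2*1 = 2)
P(a) = -47 + a² + 71*a
P(p) + h(59, -5) = (-47 + 2² + 71*2) + 59 = (-47 + 4 + 142) + 59 = 99 + 59 = 158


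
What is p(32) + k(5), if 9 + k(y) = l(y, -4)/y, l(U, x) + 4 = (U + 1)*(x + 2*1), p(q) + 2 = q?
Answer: 89/5 ≈ 17.800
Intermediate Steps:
p(q) = -2 + q
l(U, x) = -4 + (1 + U)*(2 + x) (l(U, x) = -4 + (U + 1)*(x + 2*1) = -4 + (1 + U)*(x + 2) = -4 + (1 + U)*(2 + x))
k(y) = -9 + (-6 - 2*y)/y (k(y) = -9 + (-2 - 4 + 2*y + y*(-4))/y = -9 + (-2 - 4 + 2*y - 4*y)/y = -9 + (-6 - 2*y)/y)
p(32) + k(5) = (-2 + 32) + (-11 - 6/5) = 30 + (-11 - 6*⅕) = 30 + (-11 - 6/5) = 30 - 61/5 = 89/5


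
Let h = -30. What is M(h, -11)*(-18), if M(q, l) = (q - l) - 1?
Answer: 360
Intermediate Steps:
M(q, l) = -1 + q - l
M(h, -11)*(-18) = (-1 - 30 - 1*(-11))*(-18) = (-1 - 30 + 11)*(-18) = -20*(-18) = 360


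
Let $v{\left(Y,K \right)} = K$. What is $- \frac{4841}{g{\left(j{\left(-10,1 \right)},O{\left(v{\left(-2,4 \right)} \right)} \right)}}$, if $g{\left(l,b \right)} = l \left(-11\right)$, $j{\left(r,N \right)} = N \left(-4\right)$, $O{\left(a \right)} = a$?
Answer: $- \frac{4841}{44} \approx -110.02$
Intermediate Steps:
$j{\left(r,N \right)} = - 4 N$
$g{\left(l,b \right)} = - 11 l$
$- \frac{4841}{g{\left(j{\left(-10,1 \right)},O{\left(v{\left(-2,4 \right)} \right)} \right)}} = - \frac{4841}{\left(-11\right) \left(\left(-4\right) 1\right)} = - \frac{4841}{\left(-11\right) \left(-4\right)} = - \frac{4841}{44}$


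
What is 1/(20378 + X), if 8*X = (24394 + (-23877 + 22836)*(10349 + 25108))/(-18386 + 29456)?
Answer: 88560/1767789337 ≈ 5.0096e-5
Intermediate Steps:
X = -36886343/88560 (X = ((24394 + (-23877 + 22836)*(10349 + 25108))/(-18386 + 29456))/8 = ((24394 - 1041*35457)/11070)/8 = ((24394 - 36910737)*(1/11070))/8 = (-36886343*1/11070)/8 = (1/8)*(-36886343/11070) = -36886343/88560 ≈ -416.51)
1/(20378 + X) = 1/(20378 - 36886343/88560) = 1/(1767789337/88560) = 88560/1767789337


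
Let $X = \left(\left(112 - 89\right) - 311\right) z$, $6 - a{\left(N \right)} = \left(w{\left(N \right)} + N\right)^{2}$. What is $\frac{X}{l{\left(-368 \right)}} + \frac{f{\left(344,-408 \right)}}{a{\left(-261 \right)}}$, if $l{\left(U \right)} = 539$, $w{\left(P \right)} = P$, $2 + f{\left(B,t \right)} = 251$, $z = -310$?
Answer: $\frac{8108900543}{48955214} \approx 165.64$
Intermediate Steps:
$f{\left(B,t \right)} = 249$ ($f{\left(B,t \right)} = -2 + 251 = 249$)
$a{\left(N \right)} = 6 - 4 N^{2}$ ($a{\left(N \right)} = 6 - \left(N + N\right)^{2} = 6 - \left(2 N\right)^{2} = 6 - 4 N^{2}$)
$X = 89280$ ($X = \left(\left(112 - 89\right) - 311\right) \left(-310\right) = \left(23 - 311\right) \left(-310\right) = \left(-288\right) \left(-310\right) = 89280$)
$\frac{X}{l{\left(-368 \right)}} + \frac{f{\left(344,-408 \right)}}{a{\left(-261 \right)}} = \frac{89280}{539} + \frac{249}{6 - 4 \left(-261\right)^{2}} = 89280 \cdot \frac{1}{539} + \frac{249}{6 - 272484} = \frac{89280}{539} + \frac{249}{6 - 272484} = \frac{89280}{539} + \frac{249}{-272478} = \frac{89280}{539} + 249 \left(- \frac{1}{272478}\right) = \frac{89280}{539} - \frac{83}{90826} = \frac{8108900543}{48955214}$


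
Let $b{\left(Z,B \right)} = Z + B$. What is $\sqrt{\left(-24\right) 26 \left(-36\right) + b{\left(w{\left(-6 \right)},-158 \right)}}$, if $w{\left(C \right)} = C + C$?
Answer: $\sqrt{22294} \approx 149.31$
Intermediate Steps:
$w{\left(C \right)} = 2 C$
$b{\left(Z,B \right)} = B + Z$
$\sqrt{\left(-24\right) 26 \left(-36\right) + b{\left(w{\left(-6 \right)},-158 \right)}} = \sqrt{\left(-24\right) 26 \left(-36\right) + \left(-158 + 2 \left(-6\right)\right)} = \sqrt{\left(-624\right) \left(-36\right) - 170} = \sqrt{22464 - 170} = \sqrt{22294}$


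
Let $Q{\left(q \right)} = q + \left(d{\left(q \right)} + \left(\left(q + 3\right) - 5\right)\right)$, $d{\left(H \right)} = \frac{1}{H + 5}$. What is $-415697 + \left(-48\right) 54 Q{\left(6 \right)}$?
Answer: $- \frac{4860379}{11} \approx -4.4185 \cdot 10^{5}$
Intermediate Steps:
$d{\left(H \right)} = \frac{1}{5 + H}$
$Q{\left(q \right)} = -2 + \frac{1}{5 + q} + 2 q$ ($Q{\left(q \right)} = q + \left(\frac{1}{5 + q} + \left(\left(q + 3\right) - 5\right)\right) = q + \left(\frac{1}{5 + q} + \left(\left(3 + q\right) - 5\right)\right) = q + \left(\frac{1}{5 + q} + \left(-2 + q\right)\right) = q + \left(-2 + q + \frac{1}{5 + q}\right) = -2 + \frac{1}{5 + q} + 2 q$)
$-415697 + \left(-48\right) 54 Q{\left(6 \right)} = -415697 + \left(-48\right) 54 \frac{1 + 2 \left(-1 + 6\right) \left(5 + 6\right)}{5 + 6} = -415697 - 2592 \frac{1 + 2 \cdot 5 \cdot 11}{11} = -415697 - 2592 \frac{1 + 110}{11} = -415697 - 2592 \cdot \frac{1}{11} \cdot 111 = -415697 - \frac{287712}{11} = - \frac{4860379}{11}$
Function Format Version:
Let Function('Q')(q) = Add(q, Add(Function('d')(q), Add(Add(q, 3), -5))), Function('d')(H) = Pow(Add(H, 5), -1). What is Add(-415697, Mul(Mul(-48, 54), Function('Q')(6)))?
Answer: Rational(-4860379, 11) ≈ -4.4185e+5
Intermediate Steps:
Function('d')(H) = Pow(Add(5, H), -1)
Function('Q')(q) = Add(-2, Pow(Add(5, q), -1), Mul(2, q)) (Function('Q')(q) = Add(q, Add(Pow(Add(5, q), -1), Add(Add(q, 3), -5))) = Add(q, Add(Pow(Add(5, q), -1), Add(Add(3, q), -5))) = Add(q, Add(Pow(Add(5, q), -1), Add(-2, q))) = Add(q, Add(-2, q, Pow(Add(5, q), -1))) = Add(-2, Pow(Add(5, q), -1), Mul(2, q)))
Add(-415697, Mul(Mul(-48, 54), Function('Q')(6))) = Add(-415697, Mul(Mul(-48, 54), Mul(Pow(Add(5, 6), -1), Add(1, Mul(2, Add(-1, 6), Add(5, 6)))))) = Add(-415697, Mul(-2592, Mul(Pow(11, -1), Add(1, Mul(2, 5, 11))))) = Add(-415697, Mul(-2592, Mul(Rational(1, 11), Add(1, 110)))) = Add(-415697, Mul(-2592, Mul(Rational(1, 11), 111))) = Add(-415697, Mul(-2592, Rational(111, 11))) = Add(-415697, Rational(-287712, 11)) = Rational(-4860379, 11)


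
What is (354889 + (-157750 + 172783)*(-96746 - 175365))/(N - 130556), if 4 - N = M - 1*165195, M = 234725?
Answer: 2045144887/100041 ≈ 20443.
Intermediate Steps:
N = -69526 (N = 4 - (234725 - 1*165195) = 4 - (234725 - 165195) = 4 - 1*69530 = 4 - 69530 = -69526)
(354889 + (-157750 + 172783)*(-96746 - 175365))/(N - 130556) = (354889 + (-157750 + 172783)*(-96746 - 175365))/(-69526 - 130556) = (354889 + 15033*(-272111))/(-200082) = (354889 - 4090644663)*(-1/200082) = -4090289774*(-1/200082) = 2045144887/100041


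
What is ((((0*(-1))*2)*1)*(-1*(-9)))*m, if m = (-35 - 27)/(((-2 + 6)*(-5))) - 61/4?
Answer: 0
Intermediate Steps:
m = -243/20 (m = -62/(4*(-5)) - 61*¼ = -62/(-20) - 61/4 = -62*(-1/20) - 61/4 = 31/10 - 61/4 = -243/20 ≈ -12.150)
((((0*(-1))*2)*1)*(-1*(-9)))*m = ((((0*(-1))*2)*1)*(-1*(-9)))*(-243/20) = (((0*2)*1)*9)*(-243/20) = ((0*1)*9)*(-243/20) = (0*9)*(-243/20) = 0*(-243/20) = 0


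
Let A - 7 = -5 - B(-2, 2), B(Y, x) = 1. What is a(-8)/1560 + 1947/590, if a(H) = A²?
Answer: 5149/1560 ≈ 3.3006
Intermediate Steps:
A = 1 (A = 7 + (-5 - 1*1) = 7 + (-5 - 1) = 7 - 6 = 1)
a(H) = 1 (a(H) = 1² = 1)
a(-8)/1560 + 1947/590 = 1/1560 + 1947/590 = 1*(1/1560) + 1947*(1/590) = 1/1560 + 33/10 = 5149/1560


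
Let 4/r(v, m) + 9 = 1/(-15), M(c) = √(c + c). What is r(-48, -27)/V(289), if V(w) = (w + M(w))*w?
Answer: -15/2820062 + 15*√2/47941054 ≈ -4.8766e-6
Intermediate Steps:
M(c) = √2*√c (M(c) = √(2*c) = √2*√c)
V(w) = w*(w + √2*√w) (V(w) = (w + √2*√w)*w = w*(w + √2*√w))
r(v, m) = -15/34 (r(v, m) = 4/(-9 + 1/(-15)) = 4/(-9 - 1/15) = 4/(-136/15) = 4*(-15/136) = -15/34)
r(-48, -27)/V(289) = -15*1/(289*(289 + √2*√289))/34 = -15*1/(289*(289 + √2*17))/34 = -15*1/(289*(289 + 17*√2))/34 = -15/(34*(83521 + 4913*√2))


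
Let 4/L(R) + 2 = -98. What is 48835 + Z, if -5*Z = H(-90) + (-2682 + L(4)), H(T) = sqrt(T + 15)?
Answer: 6171426/125 - I*sqrt(3) ≈ 49371.0 - 1.732*I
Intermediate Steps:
H(T) = sqrt(15 + T)
L(R) = -1/25 (L(R) = 4/(-2 - 98) = 4/(-100) = 4*(-1/100) = -1/25)
Z = 67051/125 - I*sqrt(3) (Z = -(sqrt(15 - 90) + (-2682 - 1/25))/5 = -(sqrt(-75) - 67051/25)/5 = -(5*I*sqrt(3) - 67051/25)/5 = -(-67051/25 + 5*I*sqrt(3))/5 = 67051/125 - I*sqrt(3) ≈ 536.41 - 1.732*I)
48835 + Z = 48835 + (67051/125 - I*sqrt(3)) = 6171426/125 - I*sqrt(3)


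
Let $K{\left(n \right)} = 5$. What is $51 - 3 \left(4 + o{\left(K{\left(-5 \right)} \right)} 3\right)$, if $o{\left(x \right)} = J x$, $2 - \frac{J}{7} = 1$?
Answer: $-276$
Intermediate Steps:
$J = 7$ ($J = 14 - 7 = 7$)
$o{\left(x \right)} = 7 x$
$51 - 3 \left(4 + o{\left(K{\left(-5 \right)} \right)} 3\right) = 51 - 3 \left(4 + 7 \cdot 5 \cdot 3\right) = 51 - 3 \left(4 + 35 \cdot 3\right) = 51 - 3 \left(4 + 105\right) = 51 - 327 = -276$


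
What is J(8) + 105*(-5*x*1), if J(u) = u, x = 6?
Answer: -3142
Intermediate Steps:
J(8) + 105*(-5*x*1) = 8 + 105*(-5*6*1) = 8 + 105*(-30*1) = 8 + 105*(-30) = 8 - 3150 = -3142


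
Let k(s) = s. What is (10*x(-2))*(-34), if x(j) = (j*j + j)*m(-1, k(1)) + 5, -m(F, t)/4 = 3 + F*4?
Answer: -4420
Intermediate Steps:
m(F, t) = -12 - 16*F (m(F, t) = -4*(3 + F*4) = -4*(3 + 4*F) = -12 - 16*F)
x(j) = 5 + 4*j + 4*j² (x(j) = (j*j + j)*(-12 - 16*(-1)) + 5 = (j² + j)*(-12 + 16) + 5 = (j + j²)*4 + 5 = (4*j + 4*j²) + 5 = 5 + 4*j + 4*j²)
(10*x(-2))*(-34) = (10*(5 + 4*(-2) + 4*(-2)²))*(-34) = (10*(5 - 8 + 4*4))*(-34) = (10*(5 - 8 + 16))*(-34) = (10*13)*(-34) = 130*(-34) = -4420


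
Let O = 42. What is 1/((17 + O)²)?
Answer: 1/3481 ≈ 0.00028727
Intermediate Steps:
1/((17 + O)²) = 1/((17 + 42)²) = 1/(59²) = 1/3481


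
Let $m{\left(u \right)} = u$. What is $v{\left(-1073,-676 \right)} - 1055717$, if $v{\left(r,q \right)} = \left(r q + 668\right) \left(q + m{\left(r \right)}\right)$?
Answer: $-1270857701$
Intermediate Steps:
$v{\left(r,q \right)} = \left(668 + q r\right) \left(q + r\right)$ ($v{\left(r,q \right)} = \left(r q + 668\right) \left(q + r\right) = \left(q r + 668\right) \left(q + r\right) = \left(668 + q r\right) \left(q + r\right)$)
$v{\left(-1073,-676 \right)} - 1055717 = \left(668 \left(-676\right) + 668 \left(-1073\right) - 676 \left(-1073\right)^{2} - 1073 \left(-676\right)^{2}\right) - 1055717 = \left(-451568 - 716764 - 778298404 - 490335248\right) - 1055717 = -1269801984 - 1055717 = -1270857701$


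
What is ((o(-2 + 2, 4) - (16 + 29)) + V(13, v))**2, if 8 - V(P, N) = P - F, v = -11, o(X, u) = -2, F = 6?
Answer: 2116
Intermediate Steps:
V(P, N) = 14 - P (V(P, N) = 8 - (P - 1*6) = 8 - (P - 6) = 8 - (-6 + P) = 8 + (6 - P) = 14 - P)
((o(-2 + 2, 4) - (16 + 29)) + V(13, v))**2 = ((-2 - (16 + 29)) + (14 - 1*13))**2 = ((-2 - 1*45) + (14 - 13))**2 = ((-2 - 45) + 1)**2 = (-47 + 1)**2 = (-46)**2 = 2116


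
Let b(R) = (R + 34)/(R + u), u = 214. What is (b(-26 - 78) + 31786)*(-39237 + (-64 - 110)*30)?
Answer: -15543901023/11 ≈ -1.4131e+9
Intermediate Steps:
b(R) = (34 + R)/(214 + R) (b(R) = (R + 34)/(R + 214) = (34 + R)/(214 + R))
(b(-26 - 78) + 31786)*(-39237 + (-64 - 110)*30) = ((34 + (-26 - 78))/(214 + (-26 - 78)) + 31786)*(-39237 + (-64 - 110)*30) = ((34 - 104)/(214 - 104) + 31786)*(-39237 - 174*30) = (-70/110 + 31786)*(-39237 - 5220) = ((1/110)*(-70) + 31786)*(-44457) = (-7/11 + 31786)*(-44457) = (349639/11)*(-44457) = -15543901023/11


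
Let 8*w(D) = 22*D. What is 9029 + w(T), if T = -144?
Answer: 8633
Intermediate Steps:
w(D) = 11*D/4 (w(D) = (22*D)/8 = 11*D/4)
9029 + w(T) = 9029 + (11/4)*(-144) = 9029 - 396 = 8633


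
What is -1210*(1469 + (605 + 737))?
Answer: -3401310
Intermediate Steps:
-1210*(1469 + (605 + 737)) = -1210*(1469 + 1342) = -1210*2811 = -3401310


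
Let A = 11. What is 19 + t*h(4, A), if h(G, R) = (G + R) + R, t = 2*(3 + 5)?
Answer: 435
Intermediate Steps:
t = 16 (t = 2*8 = 16)
h(G, R) = G + 2*R
19 + t*h(4, A) = 19 + 16*(4 + 2*11) = 19 + 16*(4 + 22) = 19 + 16*26 = 19 + 416 = 435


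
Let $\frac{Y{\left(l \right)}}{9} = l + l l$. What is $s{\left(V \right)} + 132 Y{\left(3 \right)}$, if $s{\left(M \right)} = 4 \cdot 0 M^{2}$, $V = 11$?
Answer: $14256$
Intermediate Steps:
$Y{\left(l \right)} = 9 l + 9 l^{2}$ ($Y{\left(l \right)} = 9 \left(l + l l\right) = 9 \left(l + l^{2}\right) = 9 l + 9 l^{2}$)
$s{\left(M \right)} = 0$ ($s{\left(M \right)} = 4 \cdot 0 = 0$)
$s{\left(V \right)} + 132 Y{\left(3 \right)} = 0 + 132 \cdot 9 \cdot 3 \left(1 + 3\right) = 0 + 132 \cdot 9 \cdot 3 \cdot 4 = 0 + 132 \cdot 108 = 0 + 14256 = 14256$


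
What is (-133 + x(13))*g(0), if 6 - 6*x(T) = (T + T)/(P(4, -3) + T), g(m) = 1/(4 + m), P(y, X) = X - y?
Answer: -2389/72 ≈ -33.181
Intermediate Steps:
x(T) = 1 - T/(3*(-7 + T)) (x(T) = 1 - (T + T)/(6*((-3 - 1*4) + T)) = 1 - 2*T/(6*((-3 - 4) + T)) = 1 - 2*T/(6*(-7 + T)) = 1 - T/(3*(-7 + T)))
(-133 + x(13))*g(0) = (-133 + (-21 + 2*13)/(3*(-7 + 13)))/(4 + 0) = (-133 + (⅓)*(-21 + 26)/6)/4 = (-133 + (⅓)*(⅙)*5)*(¼) = (-133 + 5/18)*(¼) = -2389/18*¼ = -2389/72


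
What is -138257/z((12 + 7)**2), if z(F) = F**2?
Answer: -138257/130321 ≈ -1.0609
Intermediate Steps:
-138257/z((12 + 7)**2) = -138257/(12 + 7)**4 = -138257/((19**2)**2) = -138257/(361**2) = -138257/130321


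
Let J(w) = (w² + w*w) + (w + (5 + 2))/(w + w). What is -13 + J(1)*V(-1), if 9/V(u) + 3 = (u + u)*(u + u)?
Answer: 41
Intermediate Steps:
J(w) = 2*w² + (7 + w)/(2*w) (J(w) = (w² + w²) + (w + 7)/((2*w)) = 2*w² + (7 + w)*(1/(2*w)) = 2*w² + (7 + w)/(2*w))
V(u) = 9/(-3 + 4*u²) (V(u) = 9/(-3 + (u + u)*(u + u)) = 9/(-3 + (2*u)*(2*u)) = 9/(-3 + 4*u²))
-13 + J(1)*V(-1) = -13 + ((½)*(7 + 1 + 4*1³)/1)*(9/(-3 + 4*(-1)²)) = -13 + ((½)*1*(7 + 1 + 4*1))*(9/(-3 + 4*1)) = -13 + ((½)*1*(7 + 1 + 4))*(9/(-3 + 4)) = -13 + ((½)*1*12)*(9/1) = -13 + 6*(9*1) = -13 + 6*9 = -13 + 54 = 41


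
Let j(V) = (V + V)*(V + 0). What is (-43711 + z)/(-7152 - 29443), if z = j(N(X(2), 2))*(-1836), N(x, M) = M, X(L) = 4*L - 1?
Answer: 58399/36595 ≈ 1.5958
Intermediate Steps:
X(L) = -1 + 4*L
j(V) = 2*V² (j(V) = (2*V)*V = 2*V²)
z = -14688 (z = (2*2²)*(-1836) = (2*4)*(-1836) = 8*(-1836) = -14688)
(-43711 + z)/(-7152 - 29443) = (-43711 - 14688)/(-7152 - 29443) = -58399/(-36595) = -58399*(-1/36595) = 58399/36595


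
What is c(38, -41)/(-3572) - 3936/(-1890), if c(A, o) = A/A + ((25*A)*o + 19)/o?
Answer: 20949083/11533095 ≈ 1.8164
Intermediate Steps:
c(A, o) = 1 + (19 + 25*A*o)/o (c(A, o) = 1 + (25*A*o + 19)/o = 1 + (19 + 25*A*o)/o)
c(38, -41)/(-3572) - 3936/(-1890) = (1 + 19/(-41) + 25*38)/(-3572) - 3936/(-1890) = (1 + 19*(-1/41) + 950)*(-1/3572) - 3936*(-1/1890) = (1 - 19/41 + 950)*(-1/3572) + 656/315 = (38972/41)*(-1/3572) + 656/315 = -9743/36613 + 656/315 = 20949083/11533095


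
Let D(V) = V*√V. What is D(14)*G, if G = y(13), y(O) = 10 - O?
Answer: -42*√14 ≈ -157.15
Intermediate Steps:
D(V) = V^(3/2)
G = -3 (G = 10 - 1*13 = 10 - 13 = -3)
D(14)*G = 14^(3/2)*(-3) = (14*√14)*(-3) = -42*√14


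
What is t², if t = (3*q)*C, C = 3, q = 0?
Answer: 0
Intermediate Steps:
t = 0 (t = (3*0)*3 = 0*3 = 0)
t² = 0² = 0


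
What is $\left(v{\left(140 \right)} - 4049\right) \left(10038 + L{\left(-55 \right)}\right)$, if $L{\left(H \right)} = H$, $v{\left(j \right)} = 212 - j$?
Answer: $-39702391$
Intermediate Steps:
$\left(v{\left(140 \right)} - 4049\right) \left(10038 + L{\left(-55 \right)}\right) = \left(\left(212 - 140\right) - 4049\right) \left(10038 - 55\right) = \left(\left(212 - 140\right) - 4049\right) 9983 = \left(72 - 4049\right) 9983 = \left(-3977\right) 9983 = -39702391$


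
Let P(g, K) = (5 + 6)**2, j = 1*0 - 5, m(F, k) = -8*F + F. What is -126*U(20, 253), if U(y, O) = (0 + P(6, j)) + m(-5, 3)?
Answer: -19656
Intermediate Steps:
m(F, k) = -7*F
j = -5 (j = 0 - 5 = -5)
P(g, K) = 121 (P(g, K) = 11**2 = 121)
U(y, O) = 156 (U(y, O) = (0 + 121) - 7*(-5) = 121 + 35 = 156)
-126*U(20, 253) = -126*156 = -19656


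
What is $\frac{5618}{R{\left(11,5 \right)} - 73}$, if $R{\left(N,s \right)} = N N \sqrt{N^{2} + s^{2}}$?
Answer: $\frac{5618}{29209} + \frac{679778 \sqrt{146}}{2132257} \approx 4.0445$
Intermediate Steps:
$R{\left(N,s \right)} = N^{2} \sqrt{N^{2} + s^{2}}$
$\frac{5618}{R{\left(11,5 \right)} - 73} = \frac{5618}{11^{2} \sqrt{11^{2} + 5^{2}} - 73} = \frac{5618}{121 \sqrt{121 + 25} - 73} = \frac{5618}{121 \sqrt{146} - 73} = \frac{5618}{-73 + 121 \sqrt{146}}$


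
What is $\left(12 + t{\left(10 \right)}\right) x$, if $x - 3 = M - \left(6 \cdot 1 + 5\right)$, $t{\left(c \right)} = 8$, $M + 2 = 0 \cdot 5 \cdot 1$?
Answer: $-200$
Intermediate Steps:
$M = -2$ ($M = -2 + 0 \cdot 5 \cdot 1 = -2 + 0 \cdot 1 = -2 + 0 = -2$)
$x = -10$ ($x = 3 - \left(7 + 6\right) = 3 - 13 = -10$)
$\left(12 + t{\left(10 \right)}\right) x = \left(12 + 8\right) \left(-10\right) = 20 \left(-10\right) = -200$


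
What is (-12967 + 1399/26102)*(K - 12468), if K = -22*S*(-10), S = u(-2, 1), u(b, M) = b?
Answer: 2184441718690/13051 ≈ 1.6738e+8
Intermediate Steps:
S = -2
K = -440 (K = -22*(-2)*(-10) = 44*(-10) = -440)
(-12967 + 1399/26102)*(K - 12468) = (-12967 + 1399/26102)*(-440 - 12468) = (-12967 + 1399*(1/26102))*(-12908) = (-12967 + 1399/26102)*(-12908) = -338463235/26102*(-12908) = 2184441718690/13051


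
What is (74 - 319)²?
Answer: 60025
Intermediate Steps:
(74 - 319)² = (-245)² = 60025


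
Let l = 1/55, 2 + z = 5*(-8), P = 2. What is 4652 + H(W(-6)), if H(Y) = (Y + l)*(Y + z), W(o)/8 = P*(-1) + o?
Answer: 628874/55 ≈ 11434.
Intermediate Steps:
z = -42 (z = -2 + 5*(-8) = -2 - 40 = -42)
W(o) = -16 + 8*o (W(o) = 8*(2*(-1) + o) = 8*(-2 + o) = -16 + 8*o)
l = 1/55 ≈ 0.018182
H(Y) = (-42 + Y)*(1/55 + Y) (H(Y) = (Y + 1/55)*(Y - 42) = (1/55 + Y)*(-42 + Y) = (-42 + Y)*(1/55 + Y))
4652 + H(W(-6)) = 4652 + (-42/55 + (-16 + 8*(-6))² - 2309*(-16 + 8*(-6))/55) = 4652 + (-42/55 + (-16 - 48)² - 2309*(-16 - 48)/55) = 4652 + (-42/55 + (-64)² - 2309/55*(-64)) = 4652 + (-42/55 + 4096 + 147776/55) = 4652 + 373014/55 = 628874/55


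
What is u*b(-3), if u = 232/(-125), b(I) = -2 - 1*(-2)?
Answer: 0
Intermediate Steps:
b(I) = 0 (b(I) = -2 + 2 = 0)
u = -232/125 (u = 232*(-1/125) = -232/125 ≈ -1.8560)
u*b(-3) = -232/125*0 = 0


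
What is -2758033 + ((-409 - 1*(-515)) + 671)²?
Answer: -2154304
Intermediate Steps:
-2758033 + ((-409 - 1*(-515)) + 671)² = -2758033 + ((-409 + 515) + 671)² = -2758033 + (106 + 671)² = -2758033 + 777² = -2758033 + 603729 = -2154304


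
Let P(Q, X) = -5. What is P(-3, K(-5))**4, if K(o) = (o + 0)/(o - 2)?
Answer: 625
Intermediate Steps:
K(o) = o/(-2 + o)
P(-3, K(-5))**4 = (-5)**4 = 625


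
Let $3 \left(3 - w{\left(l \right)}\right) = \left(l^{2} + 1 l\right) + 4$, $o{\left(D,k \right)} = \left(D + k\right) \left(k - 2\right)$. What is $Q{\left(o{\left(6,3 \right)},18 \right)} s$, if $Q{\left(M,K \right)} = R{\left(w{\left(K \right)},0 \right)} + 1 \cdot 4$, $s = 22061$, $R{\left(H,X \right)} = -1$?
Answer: $66183$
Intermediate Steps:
$o{\left(D,k \right)} = \left(-2 + k\right) \left(D + k\right)$ ($o{\left(D,k \right)} = \left(D + k\right) \left(-2 + k\right) = \left(-2 + k\right) \left(D + k\right)$)
$w{\left(l \right)} = \frac{5}{3} - \frac{l}{3} - \frac{l^{2}}{3}$ ($w{\left(l \right)} = 3 - \frac{\left(l^{2} + 1 l\right) + 4}{3} = 3 - \frac{\left(l^{2} + l\right) + 4}{3} = 3 - \frac{\left(l + l^{2}\right) + 4}{3} = 3 - \frac{4 + l + l^{2}}{3} = 3 - \left(\frac{4}{3} + \frac{l}{3} + \frac{l^{2}}{3}\right) = \frac{5}{3} - \frac{l}{3} - \frac{l^{2}}{3}$)
$Q{\left(M,K \right)} = 3$ ($Q{\left(M,K \right)} = -1 + 1 \cdot 4 = -1 + 4 = 3$)
$Q{\left(o{\left(6,3 \right)},18 \right)} s = 3 \cdot 22061 = 66183$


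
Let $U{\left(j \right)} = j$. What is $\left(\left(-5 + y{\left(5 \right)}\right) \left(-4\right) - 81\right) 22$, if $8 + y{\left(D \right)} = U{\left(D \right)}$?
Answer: $-1078$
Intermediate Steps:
$y{\left(D \right)} = -8 + D$
$\left(\left(-5 + y{\left(5 \right)}\right) \left(-4\right) - 81\right) 22 = \left(\left(-5 + \left(-8 + 5\right)\right) \left(-4\right) - 81\right) 22 = \left(\left(-5 - 3\right) \left(-4\right) - 81\right) 22 = \left(\left(-8\right) \left(-4\right) - 81\right) 22 = \left(32 - 81\right) 22 = \left(-49\right) 22 = -1078$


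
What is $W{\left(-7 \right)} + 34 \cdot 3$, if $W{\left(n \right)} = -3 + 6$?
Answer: $105$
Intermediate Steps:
$W{\left(n \right)} = 3$
$W{\left(-7 \right)} + 34 \cdot 3 = 3 + 34 \cdot 3 = 3 + 102 = 105$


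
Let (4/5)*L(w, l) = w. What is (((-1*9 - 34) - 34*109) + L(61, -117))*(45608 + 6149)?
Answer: -760362087/4 ≈ -1.9009e+8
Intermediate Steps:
L(w, l) = 5*w/4
(((-1*9 - 34) - 34*109) + L(61, -117))*(45608 + 6149) = (((-1*9 - 34) - 34*109) + (5/4)*61)*(45608 + 6149) = (((-9 - 34) - 3706) + 305/4)*51757 = ((-43 - 3706) + 305/4)*51757 = (-3749 + 305/4)*51757 = -14691/4*51757 = -760362087/4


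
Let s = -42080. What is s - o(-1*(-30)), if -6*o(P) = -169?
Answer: -252649/6 ≈ -42108.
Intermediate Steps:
o(P) = 169/6 (o(P) = -⅙*(-169) = 169/6)
s - o(-1*(-30)) = -42080 - 1*169/6 = -42080 - 169/6 = -252649/6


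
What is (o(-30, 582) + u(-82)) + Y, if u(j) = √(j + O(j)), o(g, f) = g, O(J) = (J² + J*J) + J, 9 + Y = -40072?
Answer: -40111 + 18*√41 ≈ -39996.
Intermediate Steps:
Y = -40081 (Y = -9 - 40072 = -40081)
O(J) = J + 2*J² (O(J) = (J² + J²) + J = 2*J² + J = J + 2*J²)
u(j) = √(j + j*(1 + 2*j))
(o(-30, 582) + u(-82)) + Y = (-30 + √2*√(-82*(1 - 82))) - 40081 = (-30 + √2*√(-82*(-81))) - 40081 = (-30 + √2*√6642) - 40081 = (-30 + √2*(9*√82)) - 40081 = (-30 + 18*√41) - 40081 = -40111 + 18*√41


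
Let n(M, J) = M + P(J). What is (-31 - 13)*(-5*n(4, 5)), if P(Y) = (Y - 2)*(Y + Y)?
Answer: 7480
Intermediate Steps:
P(Y) = 2*Y*(-2 + Y) (P(Y) = (-2 + Y)*(2*Y) = 2*Y*(-2 + Y))
n(M, J) = M + 2*J*(-2 + J)
(-31 - 13)*(-5*n(4, 5)) = (-31 - 13)*(-5*(4 + 2*5*(-2 + 5))) = -(-220)*(4 + 2*5*3) = -(-220)*(4 + 30) = -(-220)*34 = -44*(-170) = 7480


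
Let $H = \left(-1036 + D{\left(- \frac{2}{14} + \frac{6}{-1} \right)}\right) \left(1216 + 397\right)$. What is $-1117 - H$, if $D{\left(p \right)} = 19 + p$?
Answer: $\frac{11544487}{7} \approx 1.6492 \cdot 10^{6}$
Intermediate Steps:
$H = - \frac{11552306}{7}$ ($H = \left(-1036 + \left(19 + \left(- \frac{2}{14} + \frac{6}{-1}\right)\right)\right) \left(1216 + 397\right) = \left(-1036 + \left(19 + \left(\left(-2\right) \frac{1}{14} + 6 \left(-1\right)\right)\right)\right) 1613 = \left(-1036 + \left(19 - \frac{43}{7}\right)\right) 1613 = \left(-1036 + \frac{90}{7}\right) 1613 = \left(- \frac{7162}{7}\right) 1613 = - \frac{11552306}{7} \approx -1.6503 \cdot 10^{6}$)
$-1117 - H = -1117 - - \frac{11552306}{7} = -1117 + \frac{11552306}{7} = \frac{11544487}{7}$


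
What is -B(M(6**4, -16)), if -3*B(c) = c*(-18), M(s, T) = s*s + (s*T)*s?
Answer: 151165440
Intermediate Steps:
M(s, T) = s**2 + T*s**2 (M(s, T) = s**2 + (T*s)*s = s**2 + T*s**2)
B(c) = 6*c (B(c) = -c*(-18)/3 = -(-6)*c = 6*c)
-B(M(6**4, -16)) = -6*(6**4)**2*(1 - 16) = -6*1296**2*(-15) = -6*1679616*(-15) = -6*(-25194240) = -1*(-151165440) = 151165440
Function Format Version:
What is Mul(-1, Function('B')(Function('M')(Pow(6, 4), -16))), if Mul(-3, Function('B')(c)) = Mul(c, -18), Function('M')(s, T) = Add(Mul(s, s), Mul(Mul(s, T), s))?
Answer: 151165440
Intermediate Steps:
Function('M')(s, T) = Add(Pow(s, 2), Mul(T, Pow(s, 2))) (Function('M')(s, T) = Add(Pow(s, 2), Mul(Mul(T, s), s)) = Add(Pow(s, 2), Mul(T, Pow(s, 2))))
Function('B')(c) = Mul(6, c) (Function('B')(c) = Mul(Rational(-1, 3), Mul(c, -18)) = Mul(Rational(-1, 3), Mul(-18, c)) = Mul(6, c))
Mul(-1, Function('B')(Function('M')(Pow(6, 4), -16))) = Mul(-1, Mul(6, Mul(Pow(Pow(6, 4), 2), Add(1, -16)))) = Mul(-1, Mul(6, Mul(Pow(1296, 2), -15))) = Mul(-1, Mul(6, Mul(1679616, -15))) = Mul(-1, Mul(6, -25194240)) = Mul(-1, -151165440) = 151165440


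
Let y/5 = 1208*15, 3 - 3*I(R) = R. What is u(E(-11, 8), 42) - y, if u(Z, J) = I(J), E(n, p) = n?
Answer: -90613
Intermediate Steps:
I(R) = 1 - R/3
y = 90600 (y = 5*(1208*15) = 5*18120 = 90600)
u(Z, J) = 1 - J/3
u(E(-11, 8), 42) - y = (1 - 1/3*42) - 1*90600 = (1 - 14) - 90600 = -13 - 90600 = -90613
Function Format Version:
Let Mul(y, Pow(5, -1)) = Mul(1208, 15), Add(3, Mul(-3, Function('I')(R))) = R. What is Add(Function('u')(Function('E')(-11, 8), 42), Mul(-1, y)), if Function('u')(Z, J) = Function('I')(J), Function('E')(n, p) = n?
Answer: -90613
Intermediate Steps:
Function('I')(R) = Add(1, Mul(Rational(-1, 3), R))
y = 90600 (y = Mul(5, Mul(1208, 15)) = Mul(5, 18120) = 90600)
Function('u')(Z, J) = Add(1, Mul(Rational(-1, 3), J))
Add(Function('u')(Function('E')(-11, 8), 42), Mul(-1, y)) = Add(Add(1, Mul(Rational(-1, 3), 42)), Mul(-1, 90600)) = Add(Add(1, -14), -90600) = Add(-13, -90600) = -90613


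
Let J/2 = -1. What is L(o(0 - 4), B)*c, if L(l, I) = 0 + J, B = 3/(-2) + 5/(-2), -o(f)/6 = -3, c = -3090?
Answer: 6180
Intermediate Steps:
J = -2 (J = 2*(-1) = -2)
o(f) = 18 (o(f) = -6*(-3) = 18)
B = -4 (B = 3*(-1/2) + 5*(-1/2) = -3/2 - 5/2 = -4)
L(l, I) = -2 (L(l, I) = 0 - 2 = -2)
L(o(0 - 4), B)*c = -2*(-3090) = 6180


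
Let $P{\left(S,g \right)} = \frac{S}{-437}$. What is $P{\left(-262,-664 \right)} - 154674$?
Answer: $- \frac{67592276}{437} \approx -1.5467 \cdot 10^{5}$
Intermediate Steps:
$P{\left(S,g \right)} = - \frac{S}{437}$ ($P{\left(S,g \right)} = S \left(- \frac{1}{437}\right) = - \frac{S}{437}$)
$P{\left(-262,-664 \right)} - 154674 = \left(- \frac{1}{437}\right) \left(-262\right) - 154674 = \frac{262}{437} - 154674 = - \frac{67592276}{437}$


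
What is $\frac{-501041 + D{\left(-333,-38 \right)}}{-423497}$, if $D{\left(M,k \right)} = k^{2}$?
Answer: $\frac{499597}{423497} \approx 1.1797$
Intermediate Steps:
$\frac{-501041 + D{\left(-333,-38 \right)}}{-423497} = \frac{-501041 + \left(-38\right)^{2}}{-423497} = \left(-501041 + 1444\right) \left(- \frac{1}{423497}\right) = \left(-499597\right) \left(- \frac{1}{423497}\right) = \frac{499597}{423497}$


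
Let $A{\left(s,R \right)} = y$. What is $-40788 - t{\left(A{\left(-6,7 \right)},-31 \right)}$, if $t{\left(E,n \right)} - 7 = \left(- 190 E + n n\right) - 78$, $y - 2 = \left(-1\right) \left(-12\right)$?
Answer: $-39018$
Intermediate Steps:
$y = 14$ ($y = 2 - -12 = 2 + 12 = 14$)
$A{\left(s,R \right)} = 14$
$t{\left(E,n \right)} = -71 + n^{2} - 190 E$ ($t{\left(E,n \right)} = 7 - \left(78 + 190 E - n n\right) = 7 - \left(78 - n^{2} + 190 E\right) = -71 + n^{2} - 190 E$)
$-40788 - t{\left(A{\left(-6,7 \right)},-31 \right)} = -40788 - \left(-71 + \left(-31\right)^{2} - 2660\right) = -40788 - \left(-71 + 961 - 2660\right) = -40788 - -1770 = -40788 + 1770 = -39018$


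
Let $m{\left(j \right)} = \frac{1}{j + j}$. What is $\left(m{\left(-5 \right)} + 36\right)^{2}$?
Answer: $\frac{128881}{100} \approx 1288.8$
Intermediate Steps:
$m{\left(j \right)} = \frac{1}{2 j}$
$\left(m{\left(-5 \right)} + 36\right)^{2} = \left(\frac{1}{2 \left(-5\right)} + 36\right)^{2} = \left(\frac{1}{2} \left(- \frac{1}{5}\right) + 36\right)^{2} = \left(- \frac{1}{10} + 36\right)^{2} = \left(\frac{359}{10}\right)^{2} = \frac{128881}{100}$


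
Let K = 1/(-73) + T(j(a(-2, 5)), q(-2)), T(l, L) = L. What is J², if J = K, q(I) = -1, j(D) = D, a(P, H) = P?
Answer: 5476/5329 ≈ 1.0276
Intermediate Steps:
K = -74/73 (K = 1/(-73) - 1 = -1/73 - 1 = -74/73 ≈ -1.0137)
J = -74/73 ≈ -1.0137
J² = (-74/73)² = 5476/5329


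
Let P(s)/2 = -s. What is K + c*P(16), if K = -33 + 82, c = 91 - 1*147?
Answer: 1841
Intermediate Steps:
c = -56 (c = 91 - 147 = -56)
P(s) = -2*s (P(s) = 2*(-s) = -2*s)
K = 49
K + c*P(16) = 49 - (-112)*16 = 49 - 56*(-32) = 49 + 1792 = 1841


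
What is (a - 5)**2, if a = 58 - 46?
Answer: 49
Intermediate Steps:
a = 12
(a - 5)**2 = (12 - 5)**2 = 7**2 = 49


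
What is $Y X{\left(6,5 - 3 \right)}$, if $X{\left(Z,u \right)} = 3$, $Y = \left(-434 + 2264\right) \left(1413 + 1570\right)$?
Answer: $16376670$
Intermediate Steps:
$Y = 5458890$ ($Y = 1830 \cdot 2983 = 5458890$)
$Y X{\left(6,5 - 3 \right)} = 5458890 \cdot 3 = 16376670$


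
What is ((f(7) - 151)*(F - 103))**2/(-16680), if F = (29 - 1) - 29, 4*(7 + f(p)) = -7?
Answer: -23002083/1390 ≈ -16548.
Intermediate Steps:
f(p) = -35/4 (f(p) = -7 + (1/4)*(-7) = -7 - 7/4 = -35/4)
F = -1 (F = 28 - 29 = -1)
((f(7) - 151)*(F - 103))**2/(-16680) = ((-35/4 - 151)*(-1 - 103))**2/(-16680) = (-639/4*(-104))**2*(-1/16680) = 16614**2*(-1/16680) = 276024996*(-1/16680) = -23002083/1390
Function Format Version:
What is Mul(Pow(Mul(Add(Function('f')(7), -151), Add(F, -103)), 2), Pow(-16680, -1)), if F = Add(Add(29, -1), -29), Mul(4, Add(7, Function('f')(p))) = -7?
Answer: Rational(-23002083, 1390) ≈ -16548.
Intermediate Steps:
Function('f')(p) = Rational(-35, 4) (Function('f')(p) = Add(-7, Mul(Rational(1, 4), -7)) = Add(-7, Rational(-7, 4)) = Rational(-35, 4))
F = -1 (F = Add(28, -29) = -1)
Mul(Pow(Mul(Add(Function('f')(7), -151), Add(F, -103)), 2), Pow(-16680, -1)) = Mul(Pow(Mul(Add(Rational(-35, 4), -151), Add(-1, -103)), 2), Pow(-16680, -1)) = Mul(Pow(Mul(Rational(-639, 4), -104), 2), Rational(-1, 16680)) = Mul(Pow(16614, 2), Rational(-1, 16680)) = Mul(276024996, Rational(-1, 16680)) = Rational(-23002083, 1390)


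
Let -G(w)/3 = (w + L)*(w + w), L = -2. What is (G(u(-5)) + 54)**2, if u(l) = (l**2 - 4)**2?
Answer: 1349175171600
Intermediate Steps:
u(l) = (-4 + l**2)**2
G(w) = -6*w*(-2 + w) (G(w) = -3*(w - 2)*(w + w) = -3*(-2 + w)*2*w = -6*w*(-2 + w))
(G(u(-5)) + 54)**2 = (6*(-4 + (-5)**2)**2*(2 - (-4 + (-5)**2)**2) + 54)**2 = (6*(-4 + 25)**2*(2 - (-4 + 25)**2) + 54)**2 = (6*21**2*(2 - 1*21**2) + 54)**2 = (6*441*(2 - 1*441) + 54)**2 = (6*441*(2 - 441) + 54)**2 = (6*441*(-439) + 54)**2 = (-1161594 + 54)**2 = (-1161540)**2 = 1349175171600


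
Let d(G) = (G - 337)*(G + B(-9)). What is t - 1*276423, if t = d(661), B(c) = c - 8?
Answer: -67767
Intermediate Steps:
B(c) = -8 + c
d(G) = (-337 + G)*(-17 + G) (d(G) = (G - 337)*(G + (-8 - 9)) = (-337 + G)*(G - 17) = (-337 + G)*(-17 + G))
t = 208656 (t = 5729 + 661**2 - 354*661 = 5729 + 436921 - 233994 = 208656)
t - 1*276423 = 208656 - 1*276423 = 208656 - 276423 = -67767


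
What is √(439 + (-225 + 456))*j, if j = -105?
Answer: -105*√670 ≈ -2717.9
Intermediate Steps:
√(439 + (-225 + 456))*j = √(439 + (-225 + 456))*(-105) = √(439 + 231)*(-105) = √670*(-105) = -105*√670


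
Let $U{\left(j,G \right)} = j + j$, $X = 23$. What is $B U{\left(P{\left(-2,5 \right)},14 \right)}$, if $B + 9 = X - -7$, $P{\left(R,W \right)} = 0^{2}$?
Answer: $0$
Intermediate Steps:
$P{\left(R,W \right)} = 0$
$U{\left(j,G \right)} = 2 j$
$B = 21$ ($B = -9 + \left(23 - -7\right) = -9 + \left(23 + 7\right) = -9 + 30 = 21$)
$B U{\left(P{\left(-2,5 \right)},14 \right)} = 21 \cdot 2 \cdot 0 = 21 \cdot 0 = 0$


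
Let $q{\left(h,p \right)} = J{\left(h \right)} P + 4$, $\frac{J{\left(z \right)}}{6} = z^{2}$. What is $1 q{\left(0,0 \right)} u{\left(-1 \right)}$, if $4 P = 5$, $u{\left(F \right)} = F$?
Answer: $-4$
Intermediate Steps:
$J{\left(z \right)} = 6 z^{2}$
$P = \frac{5}{4}$ ($P = \frac{1}{4} \cdot 5 = \frac{5}{4} \approx 1.25$)
$q{\left(h,p \right)} = 4 + \frac{15 h^{2}}{2}$ ($q{\left(h,p \right)} = 6 h^{2} \cdot \frac{5}{4} + 4 = \frac{15 h^{2}}{2} + 4 = 4 + \frac{15 h^{2}}{2}$)
$1 q{\left(0,0 \right)} u{\left(-1 \right)} = 1 \left(4 + \frac{15 \cdot 0^{2}}{2}\right) \left(-1\right) = 1 \left(4 + \frac{15}{2} \cdot 0\right) \left(-1\right) = 1 \left(4 + 0\right) \left(-1\right) = 1 \cdot 4 \left(-1\right) = 4 \left(-1\right) = -4$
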